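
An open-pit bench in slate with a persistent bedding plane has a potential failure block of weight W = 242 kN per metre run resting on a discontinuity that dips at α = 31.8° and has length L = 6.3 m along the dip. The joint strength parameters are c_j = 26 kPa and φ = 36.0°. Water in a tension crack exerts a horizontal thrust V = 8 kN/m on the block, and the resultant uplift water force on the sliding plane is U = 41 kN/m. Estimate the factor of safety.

FS = 2.09

Resolving the block weight along and normal to the plane and applying the Mohr–Coulomb strength on the joint:
N' = W cosα − U − V sinα = 242·cos31.8° − 41 − 8·sin31.8° = 160.5 kN/m
Driving force T = W sinα + V cosα = 242·sin31.8° + 8·cos31.8° = 134.3 kN/m
Resisting force R = c_j·L + N'·tanφ = 26·6.3 + 160.5·tan36.0° = 163.8 + 116.6 = 280.4 kN/m
FS = R / T = 280.4 / 134.3 = 2.087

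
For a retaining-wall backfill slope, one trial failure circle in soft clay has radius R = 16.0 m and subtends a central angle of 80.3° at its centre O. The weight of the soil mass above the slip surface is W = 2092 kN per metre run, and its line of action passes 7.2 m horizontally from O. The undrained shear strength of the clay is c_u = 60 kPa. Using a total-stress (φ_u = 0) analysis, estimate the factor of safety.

FS = 1.43

Taking moments about the centre O, the resisting moment is provided by the undrained shear strength acting along the arc:
Arc length L_a = R·θ = 16.0·(80.3°·π/180) = 16.0·1.4015 = 22.42 m
M_R = c_u·L_a·R = 60·22.42·16.0 = 21527.0 kN·m/m
M_D = W·d = 2092·7.2 = 15062.4 kN·m/m
FS = M_R / M_D = 21527.0 / 15062.4 = 1.429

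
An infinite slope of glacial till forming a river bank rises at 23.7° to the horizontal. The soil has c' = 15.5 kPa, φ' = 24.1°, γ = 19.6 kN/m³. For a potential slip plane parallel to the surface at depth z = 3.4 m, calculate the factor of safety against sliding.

FS = 1.65

For an infinite slope with a slip plane parallel to the surface (no pore pressure): FS = [c' + γz cos²β tanφ'] / [γz sinβ cosβ].
γz = 19.6·3.4 = 66.64 kN/m²
Numerator = 15.5 + 66.64·cos²23.7°·tan24.1° = 15.5 + 66.64·0.8384·0.4473 = 40.493 kPa
Denominator = 66.64·sin23.7°·cos23.7° = 66.64·0.4019·0.9157 = 24.527 kPa
FS = 40.493 / 24.527 = 1.651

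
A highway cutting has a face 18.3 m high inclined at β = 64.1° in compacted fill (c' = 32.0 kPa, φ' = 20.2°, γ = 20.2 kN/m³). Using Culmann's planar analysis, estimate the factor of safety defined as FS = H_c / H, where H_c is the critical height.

H_c = (4c'/γ) · sinβ cosφ' / [1 − cos(β − φ')]
    = (4·32.0/20.2) · sin64.1°·cos20.2° / [1 − cos43.9°]
    = 6.337 · 0.8442 / 0.2794 = 19.14 m
FS = H_c / H = 19.14 / 18.3 = 1.046

FS = 1.05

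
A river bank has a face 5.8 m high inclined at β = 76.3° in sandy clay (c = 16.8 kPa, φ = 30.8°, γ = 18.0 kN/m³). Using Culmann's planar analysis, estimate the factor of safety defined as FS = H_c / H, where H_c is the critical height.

H_c = (4c/γ) · sinβ cosφ / [1 − cos(β − φ)]
    = (4·16.8/18.0) · sin76.3°·cos30.8° / [1 − cos45.5°]
    = 3.733 · 0.8345 / 0.2991 = 10.42 m
FS = H_c / H = 10.42 / 5.8 = 1.796

FS = 1.80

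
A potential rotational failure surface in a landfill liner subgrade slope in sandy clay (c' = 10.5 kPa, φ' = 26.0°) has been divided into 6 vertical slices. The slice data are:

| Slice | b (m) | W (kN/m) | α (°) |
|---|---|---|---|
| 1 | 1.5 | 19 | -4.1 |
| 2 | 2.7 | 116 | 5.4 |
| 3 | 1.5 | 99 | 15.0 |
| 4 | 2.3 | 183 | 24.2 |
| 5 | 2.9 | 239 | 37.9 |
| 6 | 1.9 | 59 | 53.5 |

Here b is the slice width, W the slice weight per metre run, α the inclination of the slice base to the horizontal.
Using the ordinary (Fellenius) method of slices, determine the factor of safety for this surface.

Ordinary method of slices: FS = Σ[c'·Δl_i + (W_i cosα_i)·tanφ'] / Σ W_i sinα_i, with Δl_i = b_i / cosα_i.
Slice 1: Δl = 1.5/cos(-4.1°) = 1.504 m; N'_1 = 19·cos(-4.1°) = 19.0; c'Δl = 15.79; W sinα = -1.4
Slice 2: Δl = 2.7/cos5.4° = 2.712 m; N'_2 = 116·cos5.4° = 115.5; c'Δl = 28.48; W sinα = 10.9
Slice 3: Δl = 1.5/cos15.0° = 1.553 m; N'_3 = 99·cos15.0° = 95.6; c'Δl = 16.31; W sinα = 25.6
Slice 4: Δl = 2.3/cos24.2° = 2.522 m; N'_4 = 183·cos24.2° = 166.9; c'Δl = 26.48; W sinα = 75.0
Slice 5: Δl = 2.9/cos37.9° = 3.675 m; N'_5 = 239·cos37.9° = 188.6; c'Δl = 38.59; W sinα = 146.8
Slice 6: Δl = 1.9/cos53.5° = 3.194 m; N'_6 = 59·cos53.5° = 35.1; c'Δl = 33.54; W sinα = 47.4
Σc'Δl = 159.2 kN/m; ΣN' = 620.7 kN/m; ΣW sinα = 304.4 kN/m
Resisting = 159.2 + 620.7·tan26.0° = 159.2 + 302.7 = 461.9 kN/m
FS = 461.9 / 304.4 = 1.517

FS = 1.52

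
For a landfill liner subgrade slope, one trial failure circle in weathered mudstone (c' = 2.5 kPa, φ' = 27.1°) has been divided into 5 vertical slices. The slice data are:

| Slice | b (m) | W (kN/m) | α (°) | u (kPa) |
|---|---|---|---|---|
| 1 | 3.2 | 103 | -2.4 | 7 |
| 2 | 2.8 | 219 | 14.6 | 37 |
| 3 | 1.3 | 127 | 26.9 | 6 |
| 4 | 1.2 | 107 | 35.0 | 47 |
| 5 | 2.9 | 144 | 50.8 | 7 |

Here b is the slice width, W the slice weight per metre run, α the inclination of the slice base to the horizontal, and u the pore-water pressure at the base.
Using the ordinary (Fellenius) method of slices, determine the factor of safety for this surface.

Ordinary method of slices: FS = Σ[c'·Δl_i + (W_i cosα_i − u_i·Δl_i)·tanφ'] / Σ W_i sinα_i, with Δl_i = b_i / cosα_i.
Slice 1: Δl = 3.2/cos(-2.4°) = 3.203 m; N'_1 = 103·cos(-2.4°) − 7·3.203 = 80.5; c'Δl = 8.01; W sinα = -4.3
Slice 2: Δl = 2.8/cos14.6° = 2.893 m; N'_2 = 219·cos14.6° − 37·2.893 = 104.9; c'Δl = 7.23; W sinα = 55.2
Slice 3: Δl = 1.3/cos26.9° = 1.458 m; N'_3 = 127·cos26.9° − 6·1.458 = 104.5; c'Δl = 3.64; W sinα = 57.5
Slice 4: Δl = 1.2/cos35.0° = 1.465 m; N'_4 = 107·cos35.0° − 47·1.465 = 18.8; c'Δl = 3.66; W sinα = 61.4
Slice 5: Δl = 2.9/cos50.8° = 4.588 m; N'_5 = 144·cos50.8° − 7·4.588 = 58.9; c'Δl = 11.47; W sinα = 111.6
Σc'Δl = 34.0 kN/m; ΣN' = 367.6 kN/m; ΣW sinα = 281.3 kN/m
Resisting = 34.0 + 367.6·tan27.1° = 34.0 + 188.1 = 222.1 kN/m
FS = 222.1 / 281.3 = 0.790

FS = 0.79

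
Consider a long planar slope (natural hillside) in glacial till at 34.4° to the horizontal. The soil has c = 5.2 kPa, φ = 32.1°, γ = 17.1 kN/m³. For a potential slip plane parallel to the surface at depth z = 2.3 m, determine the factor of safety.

FS = 1.20

For an infinite slope with a slip plane parallel to the surface (no pore pressure): FS = [c + γz cos²β tanφ] / [γz sinβ cosβ].
γz = 17.1·2.3 = 39.33 kN/m²
Numerator = 5.2 + 39.33·cos²34.4°·tan32.1° = 5.2 + 39.33·0.6808·0.6273 = 21.997 kPa
Denominator = 39.33·sin34.4°·cos34.4° = 39.33·0.5650·0.8251 = 18.334 kPa
FS = 21.997 / 18.334 = 1.200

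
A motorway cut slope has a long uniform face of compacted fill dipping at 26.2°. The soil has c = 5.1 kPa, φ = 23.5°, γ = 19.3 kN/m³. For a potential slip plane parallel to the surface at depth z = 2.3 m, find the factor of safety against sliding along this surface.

For an infinite slope with a slip plane parallel to the surface (no pore pressure): FS = [c + γz cos²β tanφ] / [γz sinβ cosβ].
γz = 19.3·2.3 = 44.39 kN/m²
Numerator = 5.1 + 44.39·cos²26.2°·tan23.5° = 5.1 + 44.39·0.8051·0.4348 = 20.639 kPa
Denominator = 44.39·sin26.2°·cos26.2° = 44.39·0.4415·0.8973 = 17.585 kPa
FS = 20.639 / 17.585 = 1.174

FS = 1.17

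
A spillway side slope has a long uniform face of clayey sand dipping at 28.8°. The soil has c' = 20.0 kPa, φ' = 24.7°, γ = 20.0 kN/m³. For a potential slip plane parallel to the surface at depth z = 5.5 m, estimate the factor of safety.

FS = 1.27

For an infinite slope with a slip plane parallel to the surface (no pore pressure): FS = [c' + γz cos²β tanφ'] / [γz sinβ cosβ].
γz = 20.0·5.5 = 110.00 kN/m²
Numerator = 20.0 + 110.00·cos²28.8°·tan24.7° = 20.0 + 110.00·0.7679·0.4599 = 58.852 kPa
Denominator = 110.00·sin28.8°·cos28.8° = 110.00·0.4818·0.8763 = 46.438 kPa
FS = 58.852 / 46.438 = 1.267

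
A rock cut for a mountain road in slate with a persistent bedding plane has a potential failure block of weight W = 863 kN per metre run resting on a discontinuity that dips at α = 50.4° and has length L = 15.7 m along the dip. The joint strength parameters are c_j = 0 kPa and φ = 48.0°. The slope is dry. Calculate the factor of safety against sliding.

FS = 0.92

Resolving the block weight along and normal to the plane and applying the Mohr–Coulomb strength on the joint:
N' = W cosα = 863·cos50.4° = 550.1 kN/m
Driving force T = W sinα = 863·sin50.4° = 665.0 kN/m
Resisting force R = c_j·L + N'·tanφ = 0·15.7 + 550.1·tan48.0° = 0.0 + 610.9 = 610.9 kN/m
FS = R / T = 610.9 / 665.0 = 0.919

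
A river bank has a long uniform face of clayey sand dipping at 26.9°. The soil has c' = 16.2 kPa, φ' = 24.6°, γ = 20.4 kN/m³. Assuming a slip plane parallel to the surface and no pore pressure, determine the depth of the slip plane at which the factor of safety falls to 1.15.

z = 7.95 m

Setting FS = 1.15 in FS = [c' + γz cos²β tanφ'] / [γz sinβ cosβ] and solving for z:
z = c' / [γ cosβ (FS·sinβ − cosβ·tanφ')]
  = 16.2 / [20.4·cos26.9°·(1.15·sin26.9° − cos26.9°·tan24.6°)]
  = 16.2 / [20.4·0.8918·(1.15·0.4524 − 0.8918·0.4578)]
  = 16.2 / 2.0376 = 7.950 m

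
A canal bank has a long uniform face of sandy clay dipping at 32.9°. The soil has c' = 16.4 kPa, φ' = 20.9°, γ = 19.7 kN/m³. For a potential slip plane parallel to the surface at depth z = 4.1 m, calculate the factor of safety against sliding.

For an infinite slope with a slip plane parallel to the surface (no pore pressure): FS = [c' + γz cos²β tanφ'] / [γz sinβ cosβ].
γz = 19.7·4.1 = 80.77 kN/m²
Numerator = 16.4 + 80.77·cos²32.9°·tan20.9° = 16.4 + 80.77·0.7050·0.3819 = 38.143 kPa
Denominator = 80.77·sin32.9°·cos32.9° = 80.77·0.5432·0.8396 = 36.836 kPa
FS = 38.143 / 36.836 = 1.035

FS = 1.04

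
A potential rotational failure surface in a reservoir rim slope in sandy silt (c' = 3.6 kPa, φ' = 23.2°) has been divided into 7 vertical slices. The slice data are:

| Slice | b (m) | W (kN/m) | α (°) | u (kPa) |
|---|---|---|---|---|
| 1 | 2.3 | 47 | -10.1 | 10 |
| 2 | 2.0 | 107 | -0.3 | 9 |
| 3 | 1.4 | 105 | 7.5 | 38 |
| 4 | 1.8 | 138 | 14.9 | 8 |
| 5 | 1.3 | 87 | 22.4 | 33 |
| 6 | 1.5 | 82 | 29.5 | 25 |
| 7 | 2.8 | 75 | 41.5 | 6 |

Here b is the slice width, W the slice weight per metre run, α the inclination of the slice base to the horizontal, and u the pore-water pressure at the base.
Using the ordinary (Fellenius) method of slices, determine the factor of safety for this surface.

Ordinary method of slices: FS = Σ[c'·Δl_i + (W_i cosα_i − u_i·Δl_i)·tanφ'] / Σ W_i sinα_i, with Δl_i = b_i / cosα_i.
Slice 1: Δl = 2.3/cos(-10.1°) = 2.336 m; N'_1 = 47·cos(-10.1°) − 10·2.336 = 22.9; c'Δl = 8.41; W sinα = -8.2
Slice 2: Δl = 2.0/cos(-0.3°) = 2.000 m; N'_2 = 107·cos(-0.3°) − 9·2.000 = 89.0; c'Δl = 7.20; W sinα = -0.6
Slice 3: Δl = 1.4/cos7.5° = 1.412 m; N'_3 = 105·cos7.5° − 38·1.412 = 50.4; c'Δl = 5.08; W sinα = 13.7
Slice 4: Δl = 1.8/cos14.9° = 1.863 m; N'_4 = 138·cos14.9° − 8·1.863 = 118.5; c'Δl = 6.71; W sinα = 35.5
Slice 5: Δl = 1.3/cos22.4° = 1.406 m; N'_5 = 87·cos22.4° − 33·1.406 = 34.0; c'Δl = 5.06; W sinα = 33.2
Slice 6: Δl = 1.5/cos29.5° = 1.723 m; N'_6 = 82·cos29.5° − 25·1.723 = 28.3; c'Δl = 6.20; W sinα = 40.4
Slice 7: Δl = 2.8/cos41.5° = 3.739 m; N'_7 = 75·cos41.5° − 6·3.739 = 33.7; c'Δl = 13.46; W sinα = 49.7
Σc'Δl = 52.1 kN/m; ΣN' = 376.9 kN/m; ΣW sinα = 163.6 kN/m
Resisting = 52.1 + 376.9·tan23.2° = 52.1 + 161.5 = 213.7 kN/m
FS = 213.7 / 163.6 = 1.306

FS = 1.31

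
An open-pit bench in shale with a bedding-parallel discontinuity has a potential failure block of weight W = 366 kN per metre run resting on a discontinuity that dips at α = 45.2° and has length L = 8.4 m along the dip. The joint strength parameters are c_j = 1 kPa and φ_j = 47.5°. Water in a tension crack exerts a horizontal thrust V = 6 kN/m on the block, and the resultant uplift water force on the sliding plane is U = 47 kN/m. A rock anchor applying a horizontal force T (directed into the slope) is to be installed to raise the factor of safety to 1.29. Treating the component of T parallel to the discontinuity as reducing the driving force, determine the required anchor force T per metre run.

T = 63 kN/m

Resolving forces along and normal to the sliding plane, with the horizontal anchor force T adding T·sinα to the effective normal force and T·cosα acting up the plane against the driving force:
FS = [c_jL + (W cosα − U − V sinα + T sinα) tanφ_j] / [W sinα + V cosα − T cosα]
Without the anchor: N' = 206.6 kN/m, driving T_d = 263.9 kN/m, resisting R = 1·8.4 + 206.6·tan47.5° = 233.9 kN/m, FS = 0.89.
Setting FS = 1.29 and solving for T:
1.29·(263.9 − T cos45.2°) = 233.9 + T sin45.2°·tan47.5°
T·(sin45.2°·tan47.5° + 1.29·cos45.2°) = 1.29·263.9 − 233.9
T·(0.7096·1.0913 + 1.29·0.7046) = 340.5 − 233.9 = 106.6
T·1.6833 = 106.6
T = 63.3 kN/m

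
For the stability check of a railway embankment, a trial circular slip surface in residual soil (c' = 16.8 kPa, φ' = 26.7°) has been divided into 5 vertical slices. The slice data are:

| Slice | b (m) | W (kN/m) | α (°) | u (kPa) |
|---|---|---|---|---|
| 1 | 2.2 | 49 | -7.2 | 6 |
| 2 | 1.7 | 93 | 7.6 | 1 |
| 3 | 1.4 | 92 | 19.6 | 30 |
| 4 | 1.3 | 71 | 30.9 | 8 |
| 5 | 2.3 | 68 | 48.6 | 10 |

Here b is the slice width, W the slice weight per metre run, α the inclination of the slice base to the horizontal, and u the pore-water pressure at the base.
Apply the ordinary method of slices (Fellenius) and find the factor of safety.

Ordinary method of slices: FS = Σ[c'·Δl_i + (W_i cosα_i − u_i·Δl_i)·tanφ'] / Σ W_i sinα_i, with Δl_i = b_i / cosα_i.
Slice 1: Δl = 2.2/cos(-7.2°) = 2.217 m; N'_1 = 49·cos(-7.2°) − 6·2.217 = 35.3; c'Δl = 37.25; W sinα = -6.1
Slice 2: Δl = 1.7/cos7.6° = 1.715 m; N'_2 = 93·cos7.6° − 1·1.715 = 90.5; c'Δl = 28.81; W sinα = 12.3
Slice 3: Δl = 1.4/cos19.6° = 1.486 m; N'_3 = 92·cos19.6° − 30·1.486 = 42.1; c'Δl = 24.97; W sinα = 30.9
Slice 4: Δl = 1.3/cos30.9° = 1.515 m; N'_4 = 71·cos30.9° − 8·1.515 = 48.8; c'Δl = 25.45; W sinα = 36.5
Slice 5: Δl = 2.3/cos48.6° = 3.478 m; N'_5 = 68·cos48.6° − 10·3.478 = 10.2; c'Δl = 58.43; W sinα = 51.0
Σc'Δl = 174.9 kN/m; ΣN' = 226.9 kN/m; ΣW sinα = 124.5 kN/m
Resisting = 174.9 + 226.9·tan26.7° = 174.9 + 114.1 = 289.0 kN/m
FS = 289.0 / 124.5 = 2.322

FS = 2.32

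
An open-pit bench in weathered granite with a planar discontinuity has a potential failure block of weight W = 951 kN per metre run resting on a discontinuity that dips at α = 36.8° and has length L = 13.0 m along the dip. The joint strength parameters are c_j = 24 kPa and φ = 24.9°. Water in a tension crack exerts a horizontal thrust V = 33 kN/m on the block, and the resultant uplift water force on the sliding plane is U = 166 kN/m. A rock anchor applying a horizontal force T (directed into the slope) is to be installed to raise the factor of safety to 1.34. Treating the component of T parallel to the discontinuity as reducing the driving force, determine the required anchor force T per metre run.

T = 162 kN/m

Resolving forces along and normal to the sliding plane, with the horizontal anchor force T adding T·sinα to the effective normal force and T·cosα acting up the plane against the driving force:
FS = [c_jL + (W cosα − U − V sinα + T sinα) tanφ] / [W sinα + V cosα − T cosα]
Without the anchor: N' = 575.7 kN/m, driving T_d = 596.1 kN/m, resisting R = 24·13.0 + 575.7·tan24.9° = 579.2 kN/m, FS = 0.97.
Setting FS = 1.34 and solving for T:
1.34·(596.1 − T cos36.8°) = 579.2 + T sin36.8°·tan24.9°
T·(sin36.8°·tan24.9° + 1.34·cos36.8°) = 1.34·596.1 − 579.2
T·(0.5990·0.4642 + 1.34·0.8007) = 798.8 − 579.2 = 219.5
T·1.3510 = 219.5
T = 162.5 kN/m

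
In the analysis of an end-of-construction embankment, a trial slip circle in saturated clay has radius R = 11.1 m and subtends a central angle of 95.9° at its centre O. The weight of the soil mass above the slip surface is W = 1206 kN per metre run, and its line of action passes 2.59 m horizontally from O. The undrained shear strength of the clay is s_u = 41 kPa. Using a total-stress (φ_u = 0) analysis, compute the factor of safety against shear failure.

Taking moments about the centre O, the resisting moment is provided by the undrained shear strength acting along the arc:
Arc length L_a = R·θ = 11.1·(95.9°·π/180) = 11.1·1.6738 = 18.58 m
M_R = s_u·L_a·R = 41·18.58·11.1 = 8455.2 kN·m/m
M_D = W·d = 1206·2.59 = 3123.5 kN·m/m
FS = M_R / M_D = 8455.2 / 3123.5 = 2.707

FS = 2.71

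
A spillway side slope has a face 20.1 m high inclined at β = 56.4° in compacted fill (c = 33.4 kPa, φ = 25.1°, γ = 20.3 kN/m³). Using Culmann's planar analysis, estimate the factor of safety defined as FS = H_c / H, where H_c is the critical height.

H_c = (4c/γ) · sinβ cosφ / [1 − cos(β − φ)]
    = (4·33.4/20.3) · sin56.4°·cos25.1° / [1 − cos31.3°]
    = 6.581 · 0.7543 / 0.1455 = 34.11 m
FS = H_c / H = 34.11 / 20.1 = 1.697

FS = 1.70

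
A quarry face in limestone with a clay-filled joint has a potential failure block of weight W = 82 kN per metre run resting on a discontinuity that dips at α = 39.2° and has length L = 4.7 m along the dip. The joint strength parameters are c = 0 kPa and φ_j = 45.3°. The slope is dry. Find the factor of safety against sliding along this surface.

Resolving the block weight along and normal to the plane and applying the Mohr–Coulomb strength on the joint:
N' = W cosα = 82·cos39.2° = 63.5 kN/m
Driving force T = W sinα = 82·sin39.2° = 51.8 kN/m
Resisting force R = c·L + N'·tanφ_j = 0·4.7 + 63.5·tan45.3° = 0.0 + 64.2 = 64.2 kN/m
FS = R / T = 64.2 / 51.8 = 1.239

FS = 1.24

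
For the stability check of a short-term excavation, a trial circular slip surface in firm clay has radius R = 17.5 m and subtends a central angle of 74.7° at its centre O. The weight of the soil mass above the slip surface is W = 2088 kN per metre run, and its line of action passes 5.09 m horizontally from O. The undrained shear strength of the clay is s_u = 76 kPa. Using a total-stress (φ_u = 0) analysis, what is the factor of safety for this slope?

FS = 2.86

Taking moments about the centre O, the resisting moment is provided by the undrained shear strength acting along the arc:
Arc length L_a = R·θ = 17.5·(74.7°·π/180) = 17.5·1.3038 = 22.82 m
M_R = s_u·L_a·R = 76·22.82·17.5 = 30345.0 kN·m/m
M_D = W·d = 2088·5.09 = 10627.9 kN·m/m
FS = M_R / M_D = 30345.0 / 10627.9 = 2.855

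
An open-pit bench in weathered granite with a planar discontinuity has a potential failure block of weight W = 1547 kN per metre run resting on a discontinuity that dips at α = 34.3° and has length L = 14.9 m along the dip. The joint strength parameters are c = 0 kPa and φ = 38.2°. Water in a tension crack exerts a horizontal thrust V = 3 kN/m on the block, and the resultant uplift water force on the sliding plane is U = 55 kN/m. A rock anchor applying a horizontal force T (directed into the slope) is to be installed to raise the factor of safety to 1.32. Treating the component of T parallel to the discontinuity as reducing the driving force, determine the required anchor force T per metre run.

Resolving forces along and normal to the sliding plane, with the horizontal anchor force T adding T·sinα to the effective normal force and T·cosα acting up the plane against the driving force:
FS = [cL + (W cosα − U − V sinα + T sinα) tanφ] / [W sinα + V cosα − T cosα]
Without the anchor: N' = 1221.3 kN/m, driving T_d = 874.3 kN/m, resisting R = 0·14.9 + 1221.3·tan38.2° = 961.1 kN/m, FS = 1.10.
Setting FS = 1.32 and solving for T:
1.32·(874.3 − T cos34.3°) = 961.1 + T sin34.3°·tan38.2°
T·(sin34.3°·tan38.2° + 1.32·cos34.3°) = 1.32·874.3 − 961.1
T·(0.5635·0.7869 + 1.32·0.8261) = 1154.0 − 961.1 = 193.0
T·1.5339 = 193.0
T = 125.8 kN/m

T = 126 kN/m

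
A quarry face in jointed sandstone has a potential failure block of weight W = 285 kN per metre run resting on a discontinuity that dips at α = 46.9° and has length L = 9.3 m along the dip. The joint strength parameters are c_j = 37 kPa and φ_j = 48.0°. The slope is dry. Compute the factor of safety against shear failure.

FS = 2.69

Resolving the block weight along and normal to the plane and applying the Mohr–Coulomb strength on the joint:
N' = W cosα = 285·cos46.9° = 194.7 kN/m
Driving force T = W sinα = 285·sin46.9° = 208.1 kN/m
Resisting force R = c_j·L + N'·tanφ_j = 37·9.3 + 194.7·tan48.0° = 344.1 + 216.3 = 560.4 kN/m
FS = R / T = 560.4 / 208.1 = 2.693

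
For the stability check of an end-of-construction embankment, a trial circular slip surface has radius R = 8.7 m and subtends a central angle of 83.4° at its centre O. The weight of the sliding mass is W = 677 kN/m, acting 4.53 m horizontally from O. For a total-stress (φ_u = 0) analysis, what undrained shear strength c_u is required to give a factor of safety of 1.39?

c_u = 38.7 kPa

FS = c_u·L_a·R / (W·d), so c_u = FS·W·d / (L_a·R).
Arc length L_a = R·θ = 8.7·(83.4°·π/180) = 8.7·1.4556 = 12.66 m
c_u = 1.39·677·4.53 / (12.66·8.7) = 4262.9 / 110.17 = 38.69 kPa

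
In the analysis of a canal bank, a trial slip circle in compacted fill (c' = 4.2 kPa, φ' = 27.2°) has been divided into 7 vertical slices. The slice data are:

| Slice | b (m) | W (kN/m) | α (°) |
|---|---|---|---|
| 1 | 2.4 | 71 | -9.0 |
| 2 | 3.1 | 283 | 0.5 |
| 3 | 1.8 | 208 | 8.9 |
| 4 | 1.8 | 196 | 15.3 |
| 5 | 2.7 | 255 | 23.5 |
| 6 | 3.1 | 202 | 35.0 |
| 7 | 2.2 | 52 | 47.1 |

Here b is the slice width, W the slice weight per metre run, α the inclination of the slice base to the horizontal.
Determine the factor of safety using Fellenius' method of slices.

Ordinary method of slices: FS = Σ[c'·Δl_i + (W_i cosα_i)·tanφ'] / Σ W_i sinα_i, with Δl_i = b_i / cosα_i.
Slice 1: Δl = 2.4/cos(-9.0°) = 2.430 m; N'_1 = 71·cos(-9.0°) = 70.1; c'Δl = 10.21; W sinα = -11.1
Slice 2: Δl = 3.1/cos0.5° = 3.100 m; N'_2 = 283·cos0.5° = 283.0; c'Δl = 13.02; W sinα = 2.5
Slice 3: Δl = 1.8/cos8.9° = 1.822 m; N'_3 = 208·cos8.9° = 205.5; c'Δl = 7.65; W sinα = 32.2
Slice 4: Δl = 1.8/cos15.3° = 1.866 m; N'_4 = 196·cos15.3° = 189.1; c'Δl = 7.84; W sinα = 51.7
Slice 5: Δl = 2.7/cos23.5° = 2.944 m; N'_5 = 255·cos23.5° = 233.9; c'Δl = 12.37; W sinα = 101.7
Slice 6: Δl = 3.1/cos35.0° = 3.784 m; N'_6 = 202·cos35.0° = 165.5; c'Δl = 15.89; W sinα = 115.9
Slice 7: Δl = 2.2/cos47.1° = 3.232 m; N'_7 = 52·cos47.1° = 35.4; c'Δl = 13.57; W sinα = 38.1
Σc'Δl = 80.6 kN/m; ΣN' = 1182.4 kN/m; ΣW sinα = 330.9 kN/m
Resisting = 80.6 + 1182.4·tan27.2° = 80.6 + 607.7 = 688.2 kN/m
FS = 688.2 / 330.9 = 2.080

FS = 2.08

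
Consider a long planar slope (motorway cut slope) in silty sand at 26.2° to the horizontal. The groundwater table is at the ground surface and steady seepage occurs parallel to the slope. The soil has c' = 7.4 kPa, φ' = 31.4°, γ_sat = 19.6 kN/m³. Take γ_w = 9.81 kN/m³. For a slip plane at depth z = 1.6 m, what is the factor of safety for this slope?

FS = 1.22

With seepage parallel to the slope and the water table at the surface, the effective normal stress on the slip plane uses the buoyant unit weight γ' = γ_sat − γ_w while the driving shear stress uses γ_sat:
FS = [c' + γ' z cos²β tanφ'] / [γ_sat z sinβ cosβ]
γ' = 19.6 − 9.81 = 9.79 kN/m³
Numerator = 7.4 + 9.79·1.6·cos²26.2°·tan31.4° = 7.4 + 9.79·1.6·0.8051·0.6104 = 15.098 kPa
Denominator = 19.6·1.6·sin26.2°·cos26.2° = 19.6·1.6·0.4415·0.8973 = 12.423 kPa
FS = 15.098 / 12.423 = 1.215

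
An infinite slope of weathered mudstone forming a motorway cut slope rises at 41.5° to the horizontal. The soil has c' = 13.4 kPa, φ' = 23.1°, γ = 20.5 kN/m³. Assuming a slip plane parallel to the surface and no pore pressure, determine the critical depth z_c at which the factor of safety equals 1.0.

z_c = 2.54 m

Setting FS = 1.00 in FS = [c' + γz cos²β tanφ'] / [γz sinβ cosβ] and solving for z:
z = c' / [γ cosβ (FS·sinβ − cosβ·tanφ')]
  = 13.4 / [20.5·cos41.5°·(1.00·sin41.5° − cos41.5°·tan23.1°)]
  = 13.4 / [20.5·0.7490·(1.00·0.6626 − 0.7490·0.4265)]
  = 13.4 / 5.2688 = 2.543 m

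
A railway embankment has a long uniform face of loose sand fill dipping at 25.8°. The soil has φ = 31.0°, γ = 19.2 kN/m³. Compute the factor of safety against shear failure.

For a dry cohesionless infinite slope the factor of safety is FS = tanφ / tanβ.
FS = tan31.0° / tan25.8° = 0.6009 / 0.4834 = 1.243

FS = 1.24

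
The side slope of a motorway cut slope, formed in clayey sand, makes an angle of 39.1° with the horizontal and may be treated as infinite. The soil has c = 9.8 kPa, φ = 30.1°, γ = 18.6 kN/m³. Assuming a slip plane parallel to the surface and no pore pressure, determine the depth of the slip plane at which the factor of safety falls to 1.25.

z = 2.01 m

Setting FS = 1.25 in FS = [c + γz cos²β tanφ] / [γz sinβ cosβ] and solving for z:
z = c / [γ cosβ (FS·sinβ − cosβ·tanφ)]
  = 9.8 / [18.6·cos39.1°·(1.25·sin39.1° − cos39.1°·tan30.1°)]
  = 9.8 / [18.6·0.7760·(1.25·0.6307 − 0.7760·0.5797)]
  = 9.8 / 4.8859 = 2.006 m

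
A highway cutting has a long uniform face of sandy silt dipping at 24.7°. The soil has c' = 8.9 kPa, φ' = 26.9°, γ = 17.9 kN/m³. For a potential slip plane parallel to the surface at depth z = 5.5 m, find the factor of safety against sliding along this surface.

FS = 1.34

For an infinite slope with a slip plane parallel to the surface (no pore pressure): FS = [c' + γz cos²β tanφ'] / [γz sinβ cosβ].
γz = 17.9·5.5 = 98.45 kN/m²
Numerator = 8.9 + 98.45·cos²24.7°·tan26.9° = 8.9 + 98.45·0.8254·0.5073 = 50.125 kPa
Denominator = 98.45·sin24.7°·cos24.7° = 98.45·0.4179·0.9085 = 37.375 kPa
FS = 50.125 / 37.375 = 1.341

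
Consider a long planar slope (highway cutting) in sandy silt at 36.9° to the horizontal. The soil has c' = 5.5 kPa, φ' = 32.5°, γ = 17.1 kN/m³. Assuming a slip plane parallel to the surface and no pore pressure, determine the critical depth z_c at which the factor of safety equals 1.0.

Setting FS = 1.00 in FS = [c' + γz cos²β tanφ'] / [γz sinβ cosβ] and solving for z:
z = c' / [γ cosβ (FS·sinβ − cosβ·tanφ')]
  = 5.5 / [17.1·cos36.9°·(1.00·sin36.9° − cos36.9°·tan32.5°)]
  = 5.5 / [17.1·0.7997·(1.00·0.6004 − 0.7997·0.6371)]
  = 5.5 / 1.2439 = 4.422 m

z_c = 4.42 m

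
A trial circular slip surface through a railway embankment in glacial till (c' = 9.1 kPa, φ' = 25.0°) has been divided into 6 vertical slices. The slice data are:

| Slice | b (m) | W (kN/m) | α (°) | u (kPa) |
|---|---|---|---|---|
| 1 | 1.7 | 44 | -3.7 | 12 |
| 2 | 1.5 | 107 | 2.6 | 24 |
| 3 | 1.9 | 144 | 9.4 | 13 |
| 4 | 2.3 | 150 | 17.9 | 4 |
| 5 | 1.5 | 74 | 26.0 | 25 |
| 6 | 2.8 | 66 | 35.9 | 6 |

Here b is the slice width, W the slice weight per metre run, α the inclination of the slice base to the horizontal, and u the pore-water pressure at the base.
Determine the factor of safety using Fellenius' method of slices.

FS = 2.12

Ordinary method of slices: FS = Σ[c'·Δl_i + (W_i cosα_i − u_i·Δl_i)·tanφ'] / Σ W_i sinα_i, with Δl_i = b_i / cosα_i.
Slice 1: Δl = 1.7/cos(-3.7°) = 1.704 m; N'_1 = 44·cos(-3.7°) − 12·1.704 = 23.5; c'Δl = 15.50; W sinα = -2.8
Slice 2: Δl = 1.5/cos2.6° = 1.502 m; N'_2 = 107·cos2.6° − 24·1.502 = 70.9; c'Δl = 13.66; W sinα = 4.9
Slice 3: Δl = 1.9/cos9.4° = 1.926 m; N'_3 = 144·cos9.4° − 13·1.926 = 117.0; c'Δl = 17.53; W sinα = 23.5
Slice 4: Δl = 2.3/cos17.9° = 2.417 m; N'_4 = 150·cos17.9° − 4·2.417 = 133.1; c'Δl = 21.99; W sinα = 46.1
Slice 5: Δl = 1.5/cos26.0° = 1.669 m; N'_5 = 74·cos26.0° − 25·1.669 = 24.8; c'Δl = 15.19; W sinα = 32.4
Slice 6: Δl = 2.8/cos35.9° = 3.457 m; N'_6 = 66·cos35.9° − 6·3.457 = 32.7; c'Δl = 31.46; W sinα = 38.7
Σc'Δl = 115.3 kN/m; ΣN' = 401.9 kN/m; ΣW sinα = 142.8 kN/m
Resisting = 115.3 + 401.9·tan25.0° = 115.3 + 187.4 = 302.8 kN/m
FS = 302.8 / 142.8 = 2.120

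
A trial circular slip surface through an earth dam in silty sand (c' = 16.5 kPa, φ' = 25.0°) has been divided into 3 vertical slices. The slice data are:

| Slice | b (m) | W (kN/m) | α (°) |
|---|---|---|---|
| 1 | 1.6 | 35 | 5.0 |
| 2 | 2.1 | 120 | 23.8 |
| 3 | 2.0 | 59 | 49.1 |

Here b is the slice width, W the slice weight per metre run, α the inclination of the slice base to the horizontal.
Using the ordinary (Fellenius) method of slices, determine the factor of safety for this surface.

FS = 2.08

Ordinary method of slices: FS = Σ[c'·Δl_i + (W_i cosα_i)·tanφ'] / Σ W_i sinα_i, with Δl_i = b_i / cosα_i.
Slice 1: Δl = 1.6/cos5.0° = 1.606 m; N'_1 = 35·cos5.0° = 34.9; c'Δl = 26.50; W sinα = 3.1
Slice 2: Δl = 2.1/cos23.8° = 2.295 m; N'_2 = 120·cos23.8° = 109.8; c'Δl = 37.87; W sinα = 48.4
Slice 3: Δl = 2.0/cos49.1° = 3.055 m; N'_3 = 59·cos49.1° = 38.6; c'Δl = 50.40; W sinα = 44.6
Σc'Δl = 114.8 kN/m; ΣN' = 183.3 kN/m; ΣW sinα = 96.1 kN/m
Resisting = 114.8 + 183.3·tan25.0° = 114.8 + 85.5 = 200.2 kN/m
FS = 200.2 / 96.1 = 2.084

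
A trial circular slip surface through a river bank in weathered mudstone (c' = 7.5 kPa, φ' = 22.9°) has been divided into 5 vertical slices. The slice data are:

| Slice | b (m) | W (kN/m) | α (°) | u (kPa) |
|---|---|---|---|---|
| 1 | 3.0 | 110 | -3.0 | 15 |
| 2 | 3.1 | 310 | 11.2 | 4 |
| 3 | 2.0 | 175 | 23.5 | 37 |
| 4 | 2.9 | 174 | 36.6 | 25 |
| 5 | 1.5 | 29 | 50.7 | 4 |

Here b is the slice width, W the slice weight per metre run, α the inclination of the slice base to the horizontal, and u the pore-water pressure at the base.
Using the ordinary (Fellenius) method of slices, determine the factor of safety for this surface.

FS = 1.26

Ordinary method of slices: FS = Σ[c'·Δl_i + (W_i cosα_i − u_i·Δl_i)·tanφ'] / Σ W_i sinα_i, with Δl_i = b_i / cosα_i.
Slice 1: Δl = 3.0/cos(-3.0°) = 3.004 m; N'_1 = 110·cos(-3.0°) − 15·3.004 = 64.8; c'Δl = 22.53; W sinα = -5.8
Slice 2: Δl = 3.1/cos11.2° = 3.160 m; N'_2 = 310·cos11.2° − 4·3.160 = 291.5; c'Δl = 23.70; W sinα = 60.2
Slice 3: Δl = 2.0/cos23.5° = 2.181 m; N'_3 = 175·cos23.5° − 37·2.181 = 79.8; c'Δl = 16.36; W sinα = 69.8
Slice 4: Δl = 2.9/cos36.6° = 3.612 m; N'_4 = 174·cos36.6° − 25·3.612 = 49.4; c'Δl = 27.09; W sinα = 103.7
Slice 5: Δl = 1.5/cos50.7° = 2.368 m; N'_5 = 29·cos50.7° − 4·2.368 = 8.9; c'Δl = 17.76; W sinα = 22.4
Σc'Δl = 107.4 kN/m; ΣN' = 494.3 kN/m; ΣW sinα = 250.4 kN/m
Resisting = 107.4 + 494.3·tan22.9° = 107.4 + 208.8 = 316.2 kN/m
FS = 316.2 / 250.4 = 1.263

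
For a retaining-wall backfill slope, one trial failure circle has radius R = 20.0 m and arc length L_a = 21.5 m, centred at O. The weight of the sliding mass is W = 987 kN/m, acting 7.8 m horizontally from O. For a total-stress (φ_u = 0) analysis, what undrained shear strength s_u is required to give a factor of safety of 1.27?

FS = s_u·L_a·R / (W·d), so s_u = FS·W·d / (L_a·R).
s_u = 1.27·987·7.8 / (21.50·20.0) = 9777.2 / 430.00 = 22.74 kPa

s_u = 22.7 kPa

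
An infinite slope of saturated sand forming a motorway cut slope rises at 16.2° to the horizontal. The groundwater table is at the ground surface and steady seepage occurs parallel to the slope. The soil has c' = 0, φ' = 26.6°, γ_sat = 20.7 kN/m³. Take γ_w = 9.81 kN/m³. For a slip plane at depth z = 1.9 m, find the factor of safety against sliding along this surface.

With seepage parallel to the slope and the water table at the surface, the effective normal stress on the slip plane uses the buoyant unit weight γ' = γ_sat − γ_w while the driving shear stress uses γ_sat:
FS = [c' + γ' z cos²β tanφ'] / [γ_sat z sinβ cosβ]
(For c' = 0 this reduces to FS = (γ'/γ_sat)·tanφ'/tanβ.)
γ' = 20.7 − 9.81 = 10.89 kN/m³
Numerator = 0.0 + 10.89·1.9·cos²16.2°·tan26.6° = 0.0 + 10.89·1.9·0.9222·0.5008 = 9.555 kPa
Denominator = 20.7·1.9·sin16.2°·cos16.2° = 20.7·1.9·0.2790·0.9603 = 10.537 kPa
FS = 9.555 / 10.537 = 0.907

FS = 0.91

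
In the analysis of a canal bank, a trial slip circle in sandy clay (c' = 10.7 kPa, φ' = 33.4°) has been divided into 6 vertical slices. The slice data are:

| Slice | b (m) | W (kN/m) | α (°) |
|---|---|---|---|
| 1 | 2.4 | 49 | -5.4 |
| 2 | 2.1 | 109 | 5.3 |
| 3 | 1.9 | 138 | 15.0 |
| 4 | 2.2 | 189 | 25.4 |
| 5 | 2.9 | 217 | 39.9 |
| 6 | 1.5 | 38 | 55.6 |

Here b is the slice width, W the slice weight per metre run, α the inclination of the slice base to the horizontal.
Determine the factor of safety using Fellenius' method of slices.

Ordinary method of slices: FS = Σ[c'·Δl_i + (W_i cosα_i)·tanφ'] / Σ W_i sinα_i, with Δl_i = b_i / cosα_i.
Slice 1: Δl = 2.4/cos(-5.4°) = 2.411 m; N'_1 = 49·cos(-5.4°) = 48.8; c'Δl = 25.79; W sinα = -4.6
Slice 2: Δl = 2.1/cos5.3° = 2.109 m; N'_2 = 109·cos5.3° = 108.5; c'Δl = 22.57; W sinα = 10.1
Slice 3: Δl = 1.9/cos15.0° = 1.967 m; N'_3 = 138·cos15.0° = 133.3; c'Δl = 21.05; W sinα = 35.7
Slice 4: Δl = 2.2/cos25.4° = 2.435 m; N'_4 = 189·cos25.4° = 170.7; c'Δl = 26.06; W sinα = 81.1
Slice 5: Δl = 2.9/cos39.9° = 3.780 m; N'_5 = 217·cos39.9° = 166.5; c'Δl = 40.45; W sinα = 139.2
Slice 6: Δl = 1.5/cos55.6° = 2.655 m; N'_6 = 38·cos55.6° = 21.5; c'Δl = 28.41; W sinα = 31.4
Σc'Δl = 164.3 kN/m; ΣN' = 649.3 kN/m; ΣW sinα = 292.8 kN/m
Resisting = 164.3 + 649.3·tan33.4° = 164.3 + 428.1 = 592.5 kN/m
FS = 592.5 / 292.8 = 2.023

FS = 2.02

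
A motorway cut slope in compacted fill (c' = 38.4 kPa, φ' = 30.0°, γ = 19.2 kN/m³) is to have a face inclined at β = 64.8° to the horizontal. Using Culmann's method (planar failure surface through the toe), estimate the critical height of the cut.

H_c = 35.05 m

Culmann's analysis gives the critical failure plane at α_cr = (β + φ')/2 = (64.8 + 30.0)/2 = 47.4°, and the critical height
H_c = (4c'/γ) · sinβ cosφ' / [1 − cos(β − φ')]
    = (4·38.4/19.2) · sin64.8°·cos30.0° / [1 − cos(34.8°)]
    = 8.000 · 0.9048·0.8660 / [1 − 0.8211]
    = 8.000 · 0.7836 / 0.1789
    = 35.05 m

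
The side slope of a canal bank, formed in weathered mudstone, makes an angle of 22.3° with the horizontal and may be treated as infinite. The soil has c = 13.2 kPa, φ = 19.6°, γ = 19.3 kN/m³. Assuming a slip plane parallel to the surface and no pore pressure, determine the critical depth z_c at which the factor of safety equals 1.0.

z_c = 14.78 m

Setting FS = 1.00 in FS = [c + γz cos²β tanφ] / [γz sinβ cosβ] and solving for z:
z = c / [γ cosβ (FS·sinβ − cosβ·tanφ)]
  = 13.2 / [19.3·cos22.3°·(1.00·sin22.3° − cos22.3°·tan19.6°)]
  = 13.2 / [19.3·0.9252·(1.00·0.3795 − 0.9252·0.3561)]
  = 13.2 / 0.8929 = 14.783 m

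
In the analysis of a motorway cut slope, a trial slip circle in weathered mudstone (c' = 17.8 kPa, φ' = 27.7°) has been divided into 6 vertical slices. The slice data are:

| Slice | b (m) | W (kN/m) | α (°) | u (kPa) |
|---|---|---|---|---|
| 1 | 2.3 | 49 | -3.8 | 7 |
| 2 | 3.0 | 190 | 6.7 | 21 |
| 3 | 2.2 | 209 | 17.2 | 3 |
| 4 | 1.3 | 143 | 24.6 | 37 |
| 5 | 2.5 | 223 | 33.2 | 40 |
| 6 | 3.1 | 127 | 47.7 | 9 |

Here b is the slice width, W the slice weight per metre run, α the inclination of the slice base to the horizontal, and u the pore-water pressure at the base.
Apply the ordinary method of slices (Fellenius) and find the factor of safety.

Ordinary method of slices: FS = Σ[c'·Δl_i + (W_i cosα_i − u_i·Δl_i)·tanφ'] / Σ W_i sinα_i, with Δl_i = b_i / cosα_i.
Slice 1: Δl = 2.3/cos(-3.8°) = 2.305 m; N'_1 = 49·cos(-3.8°) − 7·2.305 = 32.8; c'Δl = 41.03; W sinα = -3.2
Slice 2: Δl = 3.0/cos6.7° = 3.021 m; N'_2 = 190·cos6.7° − 21·3.021 = 125.3; c'Δl = 53.77; W sinα = 22.2
Slice 3: Δl = 2.2/cos17.2° = 2.303 m; N'_3 = 209·cos17.2° − 3·2.303 = 192.7; c'Δl = 40.99; W sinα = 61.8
Slice 4: Δl = 1.3/cos24.6° = 1.430 m; N'_4 = 143·cos24.6° − 37·1.430 = 77.1; c'Δl = 25.45; W sinα = 59.5
Slice 5: Δl = 2.5/cos33.2° = 2.988 m; N'_5 = 223·cos33.2° − 40·2.988 = 67.1; c'Δl = 53.18; W sinα = 122.1
Slice 6: Δl = 3.1/cos47.7° = 4.606 m; N'_6 = 127·cos47.7° − 9·4.606 = 44.0; c'Δl = 81.99; W sinα = 93.9
Σc'Δl = 296.4 kN/m; ΣN' = 539.0 kN/m; ΣW sinα = 356.3 kN/m
Resisting = 296.4 + 539.0·tan27.7° = 296.4 + 283.0 = 579.4 kN/m
FS = 579.4 / 356.3 = 1.626

FS = 1.63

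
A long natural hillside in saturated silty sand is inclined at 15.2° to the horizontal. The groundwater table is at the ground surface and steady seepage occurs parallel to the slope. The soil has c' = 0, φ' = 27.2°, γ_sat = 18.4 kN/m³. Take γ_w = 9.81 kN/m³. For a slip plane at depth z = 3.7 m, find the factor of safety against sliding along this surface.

FS = 0.88

With seepage parallel to the slope and the water table at the surface, the effective normal stress on the slip plane uses the buoyant unit weight γ' = γ_sat − γ_w while the driving shear stress uses γ_sat:
FS = [c' + γ' z cos²β tanφ'] / [γ_sat z sinβ cosβ]
(For c' = 0 this reduces to FS = (γ'/γ_sat)·tanφ'/tanβ.)
γ' = 18.4 − 9.81 = 8.59 kN/m³
Numerator = 0.0 + 8.59·3.7·cos²15.2°·tan27.2° = 0.0 + 8.59·3.7·0.9313·0.5139 = 15.211 kPa
Denominator = 18.4·3.7·sin15.2°·cos15.2° = 18.4·3.7·0.2622·0.9650 = 17.225 kPa
FS = 15.211 / 17.225 = 0.883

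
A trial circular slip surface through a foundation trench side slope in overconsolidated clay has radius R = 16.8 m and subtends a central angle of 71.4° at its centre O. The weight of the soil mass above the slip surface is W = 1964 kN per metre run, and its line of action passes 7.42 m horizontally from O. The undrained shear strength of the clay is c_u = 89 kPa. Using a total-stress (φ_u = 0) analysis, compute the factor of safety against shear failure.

FS = 2.15

Taking moments about the centre O, the resisting moment is provided by the undrained shear strength acting along the arc:
Arc length L_a = R·θ = 16.8·(71.4°·π/180) = 16.8·1.2462 = 20.94 m
M_R = c_u·L_a·R = 89·20.94·16.8 = 31302.9 kN·m/m
M_D = W·d = 1964·7.42 = 14572.9 kN·m/m
FS = M_R / M_D = 31302.9 / 14572.9 = 2.148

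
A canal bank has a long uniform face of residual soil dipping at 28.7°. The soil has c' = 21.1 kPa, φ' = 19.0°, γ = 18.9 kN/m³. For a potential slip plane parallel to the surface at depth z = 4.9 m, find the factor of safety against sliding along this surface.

FS = 1.17

For an infinite slope with a slip plane parallel to the surface (no pore pressure): FS = [c' + γz cos²β tanφ'] / [γz sinβ cosβ].
γz = 18.9·4.9 = 92.61 kN/m²
Numerator = 21.1 + 92.61·cos²28.7°·tan19.0° = 21.1 + 92.61·0.7694·0.3443 = 45.634 kPa
Denominator = 92.61·sin28.7°·cos28.7° = 92.61·0.4802·0.8771 = 39.010 kPa
FS = 45.634 / 39.010 = 1.170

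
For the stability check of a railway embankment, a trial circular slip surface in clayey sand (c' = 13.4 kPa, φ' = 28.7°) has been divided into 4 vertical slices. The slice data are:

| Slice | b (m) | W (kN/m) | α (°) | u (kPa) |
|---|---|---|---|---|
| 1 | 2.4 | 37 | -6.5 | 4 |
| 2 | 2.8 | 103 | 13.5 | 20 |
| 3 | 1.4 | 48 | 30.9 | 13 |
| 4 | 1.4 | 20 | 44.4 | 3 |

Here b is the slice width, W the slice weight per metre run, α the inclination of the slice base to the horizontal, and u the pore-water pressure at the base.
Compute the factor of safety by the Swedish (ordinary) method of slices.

FS = 2.95

Ordinary method of slices: FS = Σ[c'·Δl_i + (W_i cosα_i − u_i·Δl_i)·tanφ'] / Σ W_i sinα_i, with Δl_i = b_i / cosα_i.
Slice 1: Δl = 2.4/cos(-6.5°) = 2.416 m; N'_1 = 37·cos(-6.5°) − 4·2.416 = 27.1; c'Δl = 32.37; W sinα = -4.2
Slice 2: Δl = 2.8/cos13.5° = 2.880 m; N'_2 = 103·cos13.5° − 20·2.880 = 42.6; c'Δl = 38.59; W sinα = 24.0
Slice 3: Δl = 1.4/cos30.9° = 1.632 m; N'_3 = 48·cos30.9° − 13·1.632 = 20.0; c'Δl = 21.86; W sinα = 24.6
Slice 4: Δl = 1.4/cos44.4° = 1.959 m; N'_4 = 20·cos44.4° − 3·1.959 = 8.4; c'Δl = 26.26; W sinα = 14.0
Σc'Δl = 119.1 kN/m; ΣN' = 98.1 kN/m; ΣW sinα = 58.5 kN/m
Resisting = 119.1 + 98.1·tan28.7° = 119.1 + 53.7 = 172.8 kN/m
FS = 172.8 / 58.5 = 2.953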